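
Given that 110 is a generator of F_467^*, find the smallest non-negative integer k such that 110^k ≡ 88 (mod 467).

Baby-step giant-step with m = ceil(sqrt(466)) = 22.
Baby table (110^j mod 467 for j=0..21):
  0:1  1:110  2:425  3:50  4:363  5:235  6:165  7:404
  8:75  9:311  10:119  11:14  12:139  13:346  14:233  15:412
  16:21  17:442  18:52  19:116  20:151  21:265
Giant step factor: 110^(-22) ≡ 193 (mod 467).
Scan 88·193^i mod 467 for i = 0, 1, …:
  i=0: 88   i=1: 172   i=2: 39   i=3: 55
  i=4: 341   i=5: 433   i=6: 443   i=7: 38
  i=8: 329   i=9: 452     …   i=13: 117
  i=14: 165
Match at i=14, j=6: k = 14·22 + 6 = 314.

314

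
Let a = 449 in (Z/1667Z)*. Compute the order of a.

The order of 449 must divide p − 1 = 1666 = 2 · 7^2 · 17.
Divisors: 1, 2, 7, 14, 17, 34, 49, 98, 119, 238, 833, 1666.
Check each in increasing order: 449^1 ≡ 449;  449^2 ≡ 1561;  449^7 ≡ 748;  449^14 ≡ 1059;  449^17 ≡ 1366;  449^34 ≡ 583;  449^49 ≡ 822;  449^98 ≡ 549;  449^119 ≡ 176;  449^238 ≡ 970;  449^833 ≡ 1.
Smallest exponent giving 1 is 833.

833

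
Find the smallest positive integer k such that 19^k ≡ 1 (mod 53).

52

The order of 19 must divide p − 1 = 52 = 2^2 · 13.
Divisors: 1, 2, 4, 13, 26, 52.
Check each in increasing order: 19^1 ≡ 19;  19^2 ≡ 43;  19^4 ≡ 47;  19^13 ≡ 30;  19^26 ≡ 52;  19^52 ≡ 1.
Smallest exponent giving 1 is 52.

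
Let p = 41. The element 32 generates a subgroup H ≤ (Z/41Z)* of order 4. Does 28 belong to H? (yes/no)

⟨32⟩ has order 4; its elements mod 41 are {1, 9, 32, 40}.
28 is not in this set.

no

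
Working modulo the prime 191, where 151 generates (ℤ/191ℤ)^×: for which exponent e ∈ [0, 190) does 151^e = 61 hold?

93

Baby-step giant-step with m = ceil(sqrt(190)) = 14.
Baby table (151^j mod 191 for j=0..13):
  0:1  1:151  2:72  3:176  4:27  5:66  6:34  7:168
  8:156  9:63  10:154  11:143  12:10  13:173
Giant step factor: 151^(-14) ≡ 13 (mod 191).
Scan 61·13^i mod 191 for i = 0, 1, …:
  i=0: 61   i=1: 29   i=2: 186   i=3: 126
  i=4: 110   i=5: 93   i=6: 63
Match at i=6, j=9: e = 6·14 + 9 = 93.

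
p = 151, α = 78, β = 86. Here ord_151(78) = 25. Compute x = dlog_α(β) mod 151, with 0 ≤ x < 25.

9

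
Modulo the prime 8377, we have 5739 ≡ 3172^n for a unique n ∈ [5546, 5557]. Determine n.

5552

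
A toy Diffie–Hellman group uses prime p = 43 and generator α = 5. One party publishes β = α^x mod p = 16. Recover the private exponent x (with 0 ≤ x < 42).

Successive powers of 5 modulo 43:
  5^0=1  5^1=5  5^2=25  5^3=39  5^4=23  5^5=29
  5^6=16
So 5^6 ≡ 16 (mod 43), giving x = 6.

6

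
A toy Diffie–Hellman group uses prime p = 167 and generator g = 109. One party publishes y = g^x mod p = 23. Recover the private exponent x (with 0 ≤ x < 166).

139

Baby-step giant-step with m = ceil(sqrt(166)) = 13.
Baby table (109^j mod 167 for j=0..12):
  0:1  1:109  2:24  3:111  4:75  5:159  6:130  7:142
  8:114  9:68  10:64  11:129  12:33
Giant step factor: 109^(-13) ≡ 13 (mod 167).
Scan 23·13^i mod 167 for i = 0, 1, …:
  i=0: 23   i=1: 132   i=2: 46   i=3: 97
  i=4: 92   i=5: 27   i=6: 17   i=7: 54
  i=8: 34   i=9: 108   i=10: 68
Match at i=10, j=9: x = 10·13 + 9 = 139.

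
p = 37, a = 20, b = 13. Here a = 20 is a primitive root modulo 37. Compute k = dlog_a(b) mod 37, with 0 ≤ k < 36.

Successive powers of 20 modulo 37:
  20^0=1  20^1=20  20^2=30  20^3=8  20^4=12  20^5=18
  20^6=27  20^7=22  20^8=33  20^9=31  20^10=28  20^11=5
  20^12=26  20^13=2  20^14=3  20^15=23  20^16=16  20^17=24
  20^18=36  20^19=17  20^20=7  20^21=29  20^22=25  20^23=19
  20^24=10  20^25=15  20^26=4  20^27=6  20^28=9  20^29=32
  20^30=11  20^31=35  20^32=34  20^33=14  20^34=21  20^35=13
So 20^35 ≡ 13 (mod 37), giving k = 35.

35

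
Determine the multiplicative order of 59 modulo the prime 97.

The order of 59 must divide p − 1 = 96 = 2^5 · 3.
Divisors: 1, 2, 3, 4, 6, 8, 12, 16, 24, 32, 48, 96.
Check each in increasing order: 59^1 ≡ 59;  59^2 ≡ 86;  59^3 ≡ 30;  59^4 ≡ 24;  59^6 ≡ 27;  59^8 ≡ 91;  59^12 ≡ 50;  59^16 ≡ 36;  59^24 ≡ 75;  59^32 ≡ 35;  59^48 ≡ 96;  59^96 ≡ 1.
Smallest exponent giving 1 is 96.

96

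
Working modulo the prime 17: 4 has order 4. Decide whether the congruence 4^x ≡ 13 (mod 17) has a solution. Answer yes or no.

yes

⟨4⟩ has order 4; its elements mod 17 are {1, 4, 13, 16}.
13 is in this set.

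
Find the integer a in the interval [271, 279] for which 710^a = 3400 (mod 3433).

278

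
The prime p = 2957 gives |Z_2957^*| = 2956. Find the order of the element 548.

The order of 548 must divide p − 1 = 2956 = 2^2 · 739.
Divisors: 1, 2, 4, 739, 1478, 2956.
Check each in increasing order: 548^1 ≡ 548;  548^2 ≡ 1647;  548^4 ≡ 1040;  548^739 ≡ 1735;  548^1478 ≡ 2956;  548^2956 ≡ 1.
Smallest exponent giving 1 is 2956.

2956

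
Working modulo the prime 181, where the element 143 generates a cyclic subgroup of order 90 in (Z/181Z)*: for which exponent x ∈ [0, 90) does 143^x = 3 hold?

56

Baby-step giant-step with m = ceil(sqrt(90)) = 10.
Baby table (143^j mod 181 for j=0..9):
  0:1  1:143  2:177  3:152  4:16  5:116  6:117  7:79
  8:75  9:46
Giant step factor: 143^(-10) ≡ 73 (mod 181).
Scan 3·73^i mod 181 for i = 0, 1, …:
  i=0: 3   i=1: 38   i=2: 59   i=3: 144
  i=4: 14   i=5: 117
Match at i=5, j=6: x = 5·10 + 6 = 56.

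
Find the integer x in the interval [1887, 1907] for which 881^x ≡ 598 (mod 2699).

1891

Compute 881^1887 mod 2699 = 2552, then multiply by 881 repeatedly:
  881^1887=2552  881^1888=45  881^1889=1859  881^1890=2185  881^1891=598
Found 598 at exponent 1891.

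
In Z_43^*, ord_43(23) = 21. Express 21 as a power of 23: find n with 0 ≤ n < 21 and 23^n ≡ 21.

18

Successive powers of 23 modulo 43:
  23^0=1  23^1=23  23^2=13  23^3=41  23^4=40  23^5=17
  23^6=4  23^7=6  23^8=9  23^9=35  23^10=31  23^11=25
  23^12=16  23^13=24  23^14=36  23^15=11  23^16=38  23^17=14
  23^18=21
So 23^18 ≡ 21 (mod 43), giving n = 18.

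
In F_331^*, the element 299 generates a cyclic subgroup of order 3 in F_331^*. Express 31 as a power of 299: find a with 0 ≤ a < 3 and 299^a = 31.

2

Successive powers of 299 modulo 331:
  299^0=1  299^1=299  299^2=31
So 299^2 ≡ 31 (mod 331), giving a = 2.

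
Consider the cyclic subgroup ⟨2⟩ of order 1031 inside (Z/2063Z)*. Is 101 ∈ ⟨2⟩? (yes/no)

101 ∈ ⟨2⟩ iff 101^1031 ≡ 1 (mod 2063), since |⟨2⟩| = 1031.
101^1031 mod 2063 = 1.
Since 1 = 1, 101 lies in the subgroup.

yes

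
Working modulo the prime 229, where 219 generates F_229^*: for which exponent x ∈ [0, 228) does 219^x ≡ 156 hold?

119

Baby-step giant-step with m = ceil(sqrt(228)) = 16.
Baby table (219^j mod 229 for j=0..15):
  0:1  1:219  2:100  3:145  4:153  5:73  6:186  7:201
  8:51  9:177  10:62  11:67  12:17  13:59  14:97  15:175
Giant step factor: 219^(-16) ≡ 81 (mod 229).
Scan 156·81^i mod 229 for i = 0, 1, …:
  i=0: 156   i=1: 41   i=2: 115   i=3: 155
  i=4: 189   i=5: 195   i=6: 223   i=7: 201
Match at i=7, j=7: x = 7·16 + 7 = 119.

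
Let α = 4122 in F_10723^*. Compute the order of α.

1787

The order of 4122 must divide p − 1 = 10722 = 2 · 3 · 1787.
Divisors: 1, 2, 3, 6, 1787, 3574, 5361, 10722.
Check each in increasing order: 4122^1 ≡ 4122;  4122^2 ≡ 5652;  4122^3 ≡ 7188;  4122^6 ≡ 3930;  4122^1787 ≡ 1.
Smallest exponent giving 1 is 1787.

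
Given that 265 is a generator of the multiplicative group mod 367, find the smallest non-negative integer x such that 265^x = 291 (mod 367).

20

Baby-step giant-step with m = ceil(sqrt(366)) = 20.
Baby table (265^j mod 367 for j=0..19):
  0:1  1:265  2:128  3:156  4:236  5:150  6:114  7:116
  8:279  9:168  10:113  11:218  12:151  13:12  14:244  15:68
  16:37  17:263  18:332  19:267
Giant step factor: 265^(-20) ≡ 169 (mod 367).
Scan 291·169^i mod 367 for i = 0, 1, …:
  i=0: 291   i=1: 1
Match at i=1, j=0: x = 1·20 + 0 = 20.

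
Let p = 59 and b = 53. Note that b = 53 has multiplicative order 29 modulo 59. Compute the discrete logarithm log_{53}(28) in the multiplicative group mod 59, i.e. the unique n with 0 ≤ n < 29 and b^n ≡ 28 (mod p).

22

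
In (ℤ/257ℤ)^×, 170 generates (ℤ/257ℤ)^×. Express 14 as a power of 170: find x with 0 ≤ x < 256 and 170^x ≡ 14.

27

Successive powers of 170 modulo 257:
  170^0=1  170^1=170  170^2=116  170^3=188  170^4=92  170^5=220
  170^6=135  170^7=77  170^8=240  170^9=194  170^10=84  170^11=145
  170^12=235  170^13=115  170^14=18  170^15=233  170^16=32  170^17=43
  170^18=114  170^19=105  170^20=117  170^21=101  170^22=208  170^23=151
  170^24=227  170^25=40  170^26=118  170^27=14
So 170^27 ≡ 14 (mod 257), giving x = 27.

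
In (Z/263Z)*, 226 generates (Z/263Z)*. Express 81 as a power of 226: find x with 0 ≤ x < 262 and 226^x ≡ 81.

32

Baby-step giant-step with m = ceil(sqrt(262)) = 17.
Baby table (226^j mod 263 for j=0..16):
  0:1  1:226  2:54  3:106  4:23  5:201  6:190  7:71
  8:3  9:152  10:162  11:55  12:69  13:77  14:44  15:213
  16:9
Giant step factor: 226^(-17) ≡ 139 (mod 263).
Scan 81·139^i mod 263 for i = 0, 1, …:
  i=0: 81   i=1: 213
Match at i=1, j=15: x = 1·17 + 15 = 32.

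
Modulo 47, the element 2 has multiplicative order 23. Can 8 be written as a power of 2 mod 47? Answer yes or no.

⟨2⟩ has order 23; its elements mod 47 are {1, 2, 3, 4, 6, 7, 8, 9, 12, 14, 16, 17, 18, 21, 24, 25, 27, 28, 32, 34, 36, 37, 42}.
8 is in this set.

yes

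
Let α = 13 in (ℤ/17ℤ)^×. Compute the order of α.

The order of 13 must divide p − 1 = 16 = 2^4.
Divisors: 1, 2, 4, 8, 16.
Check each in increasing order: 13^1 ≡ 13;  13^2 ≡ 16;  13^4 ≡ 1.
Smallest exponent giving 1 is 4.

4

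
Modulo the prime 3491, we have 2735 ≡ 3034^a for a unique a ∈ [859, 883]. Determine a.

871

Compute 3034^859 mod 3491 = 1836, then multiply by 3034 repeatedly:
  3034^859=1836  3034^860=2279  3034^861=2306  3034^862=440  3034^863=1398
  3034^864=3458  3034^865=1117  3034^866=2708  3034^867=1749  3034^868=146
  3034^869=3098  3034^870=1560  3034^871=2735
Found 2735 at exponent 871.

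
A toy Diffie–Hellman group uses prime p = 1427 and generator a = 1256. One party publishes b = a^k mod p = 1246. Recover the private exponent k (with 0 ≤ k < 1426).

Baby-step giant-step with m = ceil(sqrt(1426)) = 38.
Baby table (1256^j mod 1427 for j=0..37):
  0:1  1:1256  2:701  3:1424  4:513  5:751  6:9  7:1315
  8:601  9:1400  10:336  11:1051  12:81  13:419  14:1128  15:1184
  16:170  17:897  18:729  19:917  20:163  21:667  22:103  23:938
  24:853  25:1118  26:40  27:295  28:927  29:1307  30:542  31:73
  32:360  33:1228  34:1208  35:347  36:597  37:657
Giant step factor: 1256^(-38) ≡ 122 (mod 1427).
Scan 1246·122^i mod 1427 for i = 0, 1, …:
  i=0: 1246   i=1: 750   i=2: 172   i=3: 1006
  i=4: 10   i=5: 1220   i=6: 432   i=7: 1332
  i=8: 1253   i=9: 177     …   i=35: 275
  i=36: 729
Match at i=36, j=18: k = 36·38 + 18 = 1386.

1386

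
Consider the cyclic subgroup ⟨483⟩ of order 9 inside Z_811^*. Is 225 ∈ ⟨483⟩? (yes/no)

yes

⟨483⟩ has order 9; its elements mod 811 are {1, 54, 130, 225, 343, 483, 532, 680, 796}.
225 is in this set.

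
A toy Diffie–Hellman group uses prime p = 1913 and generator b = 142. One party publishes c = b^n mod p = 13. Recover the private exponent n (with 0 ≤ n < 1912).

227

Baby-step giant-step with m = ceil(sqrt(1912)) = 44.
Baby table (142^j mod 1913 for j=0..43):
  0:1  1:142  2:1034  3:1440  4:1702  5:646  6:1821  7:327
  8:522  9:1430  10:282  11:1784  12:812  13:524  14:1714  15:437
  16:838  17:390  18:1816  19:1530  20:1091  21:1882  22:1337  23:467
  24:1272  25:802  26:1017  27:939  28:1341  29:1035  30:1582  31:823
  32:173  33:1610  34:973  35:430  36:1757  37:804  38:1301  39:1094
  40:395  41:613  42:961  43:639
Giant step factor: 142^(-44) ≡ 421 (mod 1913).
Scan 13·421^i mod 1913 for i = 0, 1, …:
  i=0: 13   i=1: 1647   i=2: 881   i=3: 1692
  i=4: 696   i=5: 327
Match at i=5, j=7: n = 5·44 + 7 = 227.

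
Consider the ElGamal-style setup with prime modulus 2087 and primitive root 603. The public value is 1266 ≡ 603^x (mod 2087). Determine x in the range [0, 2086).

263

Baby-step giant-step with m = ceil(sqrt(2086)) = 46.
Baby table (603^j mod 2087 for j=0..45):
  0:1  1:603  2:471  3:181  4:619  5:1771  6:1456  7:1428
  8:1240  9:574  10:1767  11:1131  12:1631  13:516  14:185  15:944
  16:1568  17:93  18:1817  19:2063  20:137  21:1218  22:1917  23:1840
  24:1323  25:535  26:1207  27:1545  28:833  29:1419  30:2074  31:509
  32:138  33:1821  34:301  35:2021  36:1942  37:219  38:576  39:886
  40:2073  41:1993  42:1754  43:1640  44:1769  45:250
Giant step factor: 603^(-46) ≡ 2014 (mod 2087).
Scan 1266·2014^i mod 2087 for i = 0, 1, …:
  i=0: 1266   i=1: 1497   i=2: 1330   i=3: 999
  i=4: 118   i=5: 1821
Match at i=5, j=33: x = 5·46 + 33 = 263.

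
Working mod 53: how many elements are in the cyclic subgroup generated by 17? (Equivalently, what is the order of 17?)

26

The order of 17 must divide p − 1 = 52 = 2^2 · 13.
Divisors: 1, 2, 4, 13, 26, 52.
Check each in increasing order: 17^1 ≡ 17;  17^2 ≡ 24;  17^4 ≡ 46;  17^13 ≡ 52;  17^26 ≡ 1.
Smallest exponent giving 1 is 26.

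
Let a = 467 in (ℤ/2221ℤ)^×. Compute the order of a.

740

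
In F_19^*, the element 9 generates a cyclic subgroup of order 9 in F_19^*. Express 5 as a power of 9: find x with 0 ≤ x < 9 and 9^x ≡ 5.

Successive powers of 9 modulo 19:
  9^0=1  9^1=9  9^2=5
So 9^2 ≡ 5 (mod 19), giving x = 2.

2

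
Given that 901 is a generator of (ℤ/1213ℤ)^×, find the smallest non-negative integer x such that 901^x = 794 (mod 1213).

Baby-step giant-step with m = ceil(sqrt(1212)) = 35.
Baby table (901^j mod 1213 for j=0..34):
  0:1  1:901  2:304  3:979  4:228  5:431  6:171  7:20
  8:1038  9:15  10:172  11:921  12:129  13:994  14:400  15:139
  16:300  17:1014  18:225  19:154  20:472  21:722  22:354  23:1148
  24:872  25:861  26:654  27:949  28:1097  29:1015  30:1126  31:458
  32:238  33:950  34:785
Giant step factor: 901^(-35) ≡ 103 (mod 1213).
Scan 794·103^i mod 1213 for i = 0, 1, …:
  i=0: 794   i=1: 511   i=2: 474   i=3: 302
  i=4: 781   i=5: 385   i=6: 839   i=7: 294
  i=8: 1170   i=9: 423     …   i=29: 244
  i=30: 872
Match at i=30, j=24: x = 30·35 + 24 = 1074.

1074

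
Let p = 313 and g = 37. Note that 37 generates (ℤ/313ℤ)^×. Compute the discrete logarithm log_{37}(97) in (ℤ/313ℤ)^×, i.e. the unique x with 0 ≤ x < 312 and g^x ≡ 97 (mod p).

Successive powers of 37 modulo 313:
  37^0=1  37^1=37  37^2=117  37^3=260  37^4=230  37^5=59
  37^6=305  37^7=17  37^8=3  37^9=111  37^10=38  37^11=154
  37^12=64  37^13=177  37^14=289  37^15=51  37^16=9  37^17=20
  37^18=114  37^19=149  37^20=192  37^21=218  37^22=241  37^23=153
  37^24=27  37^25=60  37^26=29  37^27=134  37^28=263  37^29=28
  37^30=97
So 37^30 ≡ 97 (mod 313), giving x = 30.

30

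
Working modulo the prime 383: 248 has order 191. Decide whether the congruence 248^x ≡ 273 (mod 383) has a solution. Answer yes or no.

273 ∈ ⟨248⟩ iff 273^191 ≡ 1 (mod 383), since |⟨248⟩| = 191.
273^191 mod 383 = 382.
Since 382 ≠ 1, 273 does not lie in the subgroup.

no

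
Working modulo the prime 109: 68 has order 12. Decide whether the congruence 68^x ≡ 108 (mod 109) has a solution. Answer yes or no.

⟨68⟩ has order 12; its elements mod 109 are {1, 8, 33, 41, 45, 46, 63, 64, 68, 76, 101, 108}.
108 is in this set.

yes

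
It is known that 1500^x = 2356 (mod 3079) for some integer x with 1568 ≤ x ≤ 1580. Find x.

1572

Compute 1500^1568 mod 3079 = 2722, then multiply by 1500 repeatedly:
  1500^1568=2722  1500^1569=246  1500^1570=2599  1500^1571=486  1500^1572=2356
Found 2356 at exponent 1572.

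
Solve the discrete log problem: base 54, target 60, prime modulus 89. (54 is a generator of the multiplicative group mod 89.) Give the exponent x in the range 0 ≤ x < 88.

61

Baby-step giant-step with m = ceil(sqrt(88)) = 10.
Baby table (54^j mod 89 for j=0..9):
  0:1  1:54  2:68  3:23  4:85  5:51  6:84  7:86
  8:16  9:63
Giant step factor: 54^(-10) ≡ 49 (mod 89).
Scan 60·49^i mod 89 for i = 0, 1, …:
  i=0: 60   i=1: 3   i=2: 58   i=3: 83
  i=4: 62   i=5: 12   i=6: 54
Match at i=6, j=1: x = 6·10 + 1 = 61.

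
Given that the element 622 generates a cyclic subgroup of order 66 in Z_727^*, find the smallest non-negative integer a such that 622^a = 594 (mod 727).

Successive powers of 622 modulo 727:
  622^0=1  622^1=622  622^2=120  622^3=486  622^4=587  622^5=160
  622^6=648  622^7=298  622^8=698  622^9=137  622^10=155  622^11=446
  622^12=425  622^13=449  622^14=110  622^15=82  622^16=114  622^17=389
  622^18=594
So 622^18 ≡ 594 (mod 727), giving a = 18.

18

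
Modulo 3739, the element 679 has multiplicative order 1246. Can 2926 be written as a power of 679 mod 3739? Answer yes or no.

2926 ∈ ⟨679⟩ iff 2926^1246 ≡ 1 (mod 3739), since |⟨679⟩| = 1246.
2926^1246 mod 3739 = 1.
Since 1 = 1, 2926 lies in the subgroup.

yes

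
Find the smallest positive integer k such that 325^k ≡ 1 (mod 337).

The order of 325 must divide p − 1 = 336 = 2^4 · 3 · 7.
Divisors: 1, 2, 3, 4, 6, 7, 8, 12, 14, 16, 21, 24, 28, 42, 48, 56, 84, 112, 168, 336.
Check each in increasing order: 325^1 ≡ 325;  325^2 ≡ 144;  325^3 ≡ 294;  325^4 ≡ 179;  325^6 ≡ 164;  325^7 ≡ 54;  325^8 ≡ 26;  325^12 ≡ 273;  325^14 ≡ 220;  325^16 ≡ 2;  325^21 ≡ 85;  325^24 ≡ 52;  325^28 ≡ 209;  325^42 ≡ 148;  325^48 ≡ 8;  325^56 ≡ 208;  325^84 ≡ 336;  325^112 ≡ 128;  325^168 ≡ 1.
Smallest exponent giving 1 is 168.

168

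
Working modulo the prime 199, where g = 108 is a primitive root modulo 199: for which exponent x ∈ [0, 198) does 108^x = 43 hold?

110

Baby-step giant-step with m = ceil(sqrt(198)) = 15.
Baby table (108^j mod 199 for j=0..14):
  0:1  1:108  2:122  3:42  4:158  5:149  6:172  7:69
  8:89  9:60  10:112  11:156  12:132  13:127  14:184
Giant step factor: 108^(-15) ≡ 135 (mod 199).
Scan 43·135^i mod 199 for i = 0, 1, …:
  i=0: 43   i=1: 34   i=2: 13   i=3: 163
  i=4: 115   i=5: 3   i=6: 7   i=7: 149
Match at i=7, j=5: x = 7·15 + 5 = 110.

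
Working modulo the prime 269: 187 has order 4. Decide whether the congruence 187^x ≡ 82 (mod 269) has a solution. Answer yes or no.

yes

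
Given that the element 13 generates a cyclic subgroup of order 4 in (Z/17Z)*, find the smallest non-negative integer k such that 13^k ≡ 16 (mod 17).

Successive powers of 13 modulo 17:
  13^0=1  13^1=13  13^2=16
So 13^2 ≡ 16 (mod 17), giving k = 2.

2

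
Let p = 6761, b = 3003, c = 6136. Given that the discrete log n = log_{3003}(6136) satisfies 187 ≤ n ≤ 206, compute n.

188

Compute 3003^187 mod 6761 = 1524, then multiply by 3003 repeatedly:
  3003^187=1524  3003^188=6136
Found 6136 at exponent 188.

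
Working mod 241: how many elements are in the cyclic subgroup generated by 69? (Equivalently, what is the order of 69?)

240

The order of 69 must divide p − 1 = 240 = 2^4 · 3 · 5.
Divisors: 1, 2, 3, 4, 5, 6, 8, 10, 12, 15, 16, 20, 24, 30, 40, 48, 60, 80, 120, 240.
Check each in increasing order: 69^1 ≡ 69;  69^2 ≡ 182;  69^3 ≡ 26;  69^4 ≡ 107;  69^5 ≡ 153;  69^6 ≡ 194;  69^8 ≡ 122;  69^10 ≡ 32;  69^12 ≡ 40;  69^15 ≡ 76;  69^16 ≡ 183;  69^20 ≡ 60;  69^24 ≡ 154;  69^30 ≡ 233;  69^40 ≡ 226;  69^48 ≡ 98;  69^60 ≡ 64;  69^80 ≡ 225;  69^120 ≡ 240;  69^240 ≡ 1.
Smallest exponent giving 1 is 240.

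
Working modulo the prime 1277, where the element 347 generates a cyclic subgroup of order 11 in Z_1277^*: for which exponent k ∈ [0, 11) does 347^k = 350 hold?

5

Successive powers of 347 modulo 1277:
  347^0=1  347^1=347  347^2=371  347^3=1037  347^4=1002  347^5=350
So 347^5 ≡ 350 (mod 1277), giving k = 5.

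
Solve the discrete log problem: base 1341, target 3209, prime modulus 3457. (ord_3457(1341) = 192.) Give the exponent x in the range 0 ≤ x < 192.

80

Baby-step giant-step with m = ceil(sqrt(192)) = 14.
Baby table (1341^j mod 3457 for j=0..13):
  0:1  1:1341  2:641  3:2245  4:2955  5:933  6:3176  7:3449
  8:3100  9:1786  10:2782  11:559  12:2907  13:2248
Giant step factor: 1341^(-14) ≡ 3403 (mod 3457).
Scan 3209·3403^i mod 3457 for i = 0, 1, …:
  i=0: 3209   i=1: 3021   i=2: 2802   i=3: 800
  i=4: 1741   i=5: 2782
Match at i=5, j=10: x = 5·14 + 10 = 80.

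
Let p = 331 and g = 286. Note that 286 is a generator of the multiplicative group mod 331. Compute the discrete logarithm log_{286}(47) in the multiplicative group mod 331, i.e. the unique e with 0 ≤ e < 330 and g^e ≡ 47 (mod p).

Baby-step giant-step with m = ceil(sqrt(330)) = 19.
Baby table (286^j mod 331 for j=0..18):
  0:1  1:286  2:39  3:231  4:197  5:72  6:70  7:160
  8:82  9:282  10:219  11:75  12:266  13:277  14:113  15:211
  16:104  17:285  18:84
Giant step factor: 286^(-19) ≡ 50 (mod 331).
Scan 47·50^i mod 331 for i = 0, 1, …:
  i=0: 47   i=1: 33   i=2: 326   i=3: 81
  i=4: 78   i=5: 259   i=6: 41   i=7: 64
  i=8: 221   i=9: 127   i=10: 61   i=11: 71
  i=12: 240   i=13: 84
Match at i=13, j=18: e = 13·19 + 18 = 265.

265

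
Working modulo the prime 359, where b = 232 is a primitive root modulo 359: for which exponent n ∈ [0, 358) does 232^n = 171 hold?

339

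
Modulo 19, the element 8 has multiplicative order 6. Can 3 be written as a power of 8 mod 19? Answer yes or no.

no

⟨8⟩ has order 6; its elements mod 19 are {1, 7, 8, 11, 12, 18}.
3 is not in this set.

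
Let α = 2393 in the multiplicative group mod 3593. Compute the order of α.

3592

The order of 2393 must divide p − 1 = 3592 = 2^3 · 449.
Divisors: 1, 2, 4, 8, 449, 898, 1796, 3592.
Check each in increasing order: 2393^1 ≡ 2393;  2393^2 ≡ 2800;  2393^4 ≡ 74;  2393^8 ≡ 1883;  2393^449 ≡ 799;  2393^898 ≡ 2440;  2393^1796 ≡ 3592;  2393^3592 ≡ 1.
Smallest exponent giving 1 is 3592.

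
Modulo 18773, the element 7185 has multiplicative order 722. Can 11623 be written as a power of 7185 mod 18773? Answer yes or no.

yes

11623 ∈ ⟨7185⟩ iff 11623^722 ≡ 1 (mod 18773), since |⟨7185⟩| = 722.
11623^722 mod 18773 = 1.
Since 1 = 1, 11623 lies in the subgroup.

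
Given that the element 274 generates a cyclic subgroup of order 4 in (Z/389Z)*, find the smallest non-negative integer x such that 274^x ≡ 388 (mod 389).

2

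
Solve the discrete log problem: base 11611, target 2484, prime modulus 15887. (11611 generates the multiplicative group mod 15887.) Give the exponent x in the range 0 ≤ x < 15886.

Baby-step giant-step with m = ceil(sqrt(15886)) = 127.
Baby table (11611^j mod 15887 for j=0..126):
  0:1  1:11611  2:14126  3:15485  4:3156  5:8894  6:2734  7:2248
  8:15074  9:13022  10:1863  11:9086  12:7866  13:13650  14:1438  15:15268
  16:9602  17:9743  18:10533  19:537  20:7403  21:7563  22:6544  23:10750
  24:9978  25:6554  26:15651  27:8255  28:2534  29:15437  30:1873  31:13987
  32:6143  33:9630  34:1224  35:8886  36:5168  37:449  38:2403  39:3661
  40:10146  41:3101  42:5769  43:4267  44:8471  45:364  46:462  47:10363
  48:12542  49:4920  50:12355  51:10182  52:8035  53:5921  54:5682  55:10878
  56:2808  57:3564  58:11856  59:15048  60:12989  61:15875  62:3651  63:5245
  64:4824  65:9789  66:4481  67:14853  68:4798  69:9756  70:2606  71:9418
  72:2177  73:930  74:10957  75:14518  76:7428  77:11872  78:10180  79:700
  80:9443  81:6486  82:4566  83:907  84:13983  85:7360  86:787  87:2832
  88:12149  89:1366  90:5400  91:9298  92:6913  93:5719  94:11536  95:1199
  96:4577  97:1532  98:10499  99:2938  100:3729  101:5344  102:10449  103:10207
  104:12344  105:9557  106:11519  107:10343  108:2740  109:8366  110:4508  111:10610
  112:4912  113:14789  114:8383  115:11251  116:12447  117:13965  118:4893  119:711
  120:10068  121:3002  122:144  123:3849  124:608  125:5660  126:9628
Giant step factor: 11611^(-127) ≡ 5956 (mod 15887).
Scan 2484·5956^i mod 15887 for i = 0, 1, …:
  i=0: 2484   i=1: 3907   i=2: 11524   i=3: 5104
  i=4: 7593   i=5: 9506   i=6: 12355
Match at i=6, j=50: x = 6·127 + 50 = 812.

812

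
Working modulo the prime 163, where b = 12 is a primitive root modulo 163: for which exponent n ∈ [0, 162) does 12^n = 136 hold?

Baby-step giant-step with m = ceil(sqrt(162)) = 13.
Baby table (12^j mod 163 for j=0..12):
  0:1  1:12  2:144  3:98  4:35  5:94  6:150  7:7
  8:84  9:30  10:34  11:82  12:6
Giant step factor: 12^(-13) ≡ 120 (mod 163).
Scan 136·120^i mod 163 for i = 0, 1, …:
  i=0: 136   i=1: 20   i=2: 118   i=3: 142
  i=4: 88   i=5: 128   i=6: 38   i=7: 159
  i=8: 9   i=9: 102   i=10: 15   i=11: 7
Match at i=11, j=7: n = 11·13 + 7 = 150.

150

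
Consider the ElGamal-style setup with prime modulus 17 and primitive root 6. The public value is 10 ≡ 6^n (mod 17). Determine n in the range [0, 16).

13

Successive powers of 6 modulo 17:
  6^0=1  6^1=6  6^2=2  6^3=12  6^4=4  6^5=7
  6^6=8  6^7=14  6^8=16  6^9=11  6^10=15  6^11=5
  6^12=13  6^13=10
So 6^13 ≡ 10 (mod 17), giving n = 13.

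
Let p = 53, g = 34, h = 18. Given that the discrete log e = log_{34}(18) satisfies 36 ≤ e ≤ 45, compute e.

41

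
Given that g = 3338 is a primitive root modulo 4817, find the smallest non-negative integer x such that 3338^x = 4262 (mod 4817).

4476

Baby-step giant-step with m = ceil(sqrt(4816)) = 70.
Baby table (3338^j mod 4817 for j=0..69):
  0:1  1:3338  2:523  3:2020  4:3777  5:1537  6:401  7:4229
  8:2592  9:764  10:2039  11:4578  12:1840  13:245  14:3737  15:2893
  16:3566  17:501  18:839  19:1905  20:450  21:4013  22:4134  23:3404
  24:4066  25:2819  26:2221  27:335  28:686  29:1793  30:2320  31:3241
  32:4293  33:4276  34:517  35:1260  36:639  37:3868  38:1824  39:4641
  40:186  41:4292  42:938  43:4811  44:4057  45:1679  46:2331  47:1423
  48:412  49:2411  50:3528  51:3716  52:233  53:2217  54:1434  55:3411
  56:3347  57:1663  58:1910  59:2689  60:1811  61:4600  62:3021  63:2117
  64:7  65:4098  66:3661  67:4506  68:2354  69:1125
Giant step factor: 3338^(-70) ≡ 3578 (mod 4817).
Scan 4262·3578^i mod 4817 for i = 0, 1, …:
  i=0: 4262   i=1: 3631   i=2: 269   i=3: 3899
  i=4: 590   i=5: 1174   i=6: 148   i=7: 4491
  i=8: 4103   i=9: 3135     …   i=62: 1766
  i=63: 3661
Match at i=63, j=66: x = 63·70 + 66 = 4476.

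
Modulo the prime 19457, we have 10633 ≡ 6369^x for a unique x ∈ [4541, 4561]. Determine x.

Compute 6369^4541 mod 19457 = 298, then multiply by 6369 repeatedly:
  6369^4541=298  6369^4542=10633
Found 10633 at exponent 4542.

4542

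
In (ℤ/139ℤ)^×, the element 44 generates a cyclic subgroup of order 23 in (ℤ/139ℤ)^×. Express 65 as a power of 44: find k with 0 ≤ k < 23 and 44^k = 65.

Successive powers of 44 modulo 139:
  44^0=1  44^1=44  44^2=129  44^3=116  44^4=100  44^5=91
  44^6=112  44^7=63  44^8=131  44^9=65
So 44^9 ≡ 65 (mod 139), giving k = 9.

9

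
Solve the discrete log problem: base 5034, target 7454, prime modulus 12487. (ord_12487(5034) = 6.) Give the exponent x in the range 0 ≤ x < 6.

5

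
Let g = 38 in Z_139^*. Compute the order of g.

69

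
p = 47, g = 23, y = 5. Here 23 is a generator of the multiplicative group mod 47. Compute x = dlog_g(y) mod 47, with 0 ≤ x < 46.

Baby-step giant-step with m = ceil(sqrt(46)) = 7.
Baby table (23^j mod 47 for j=0..6):
  0:1  1:23  2:12  3:41  4:3  5:22  6:36
Giant step factor: 23^(-7) ≡ 13 (mod 47).
Scan 5·13^i mod 47 for i = 0, 1, …:
  i=0: 5   i=1: 18   i=2: 46   i=3: 34
  i=4: 19   i=5: 12
Match at i=5, j=2: x = 5·7 + 2 = 37.

37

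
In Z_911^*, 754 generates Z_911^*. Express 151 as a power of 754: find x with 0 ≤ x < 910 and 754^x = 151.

Baby-step giant-step with m = ceil(sqrt(910)) = 31.
Baby table (754^j mod 911 for j=0..30):
  0:1  1:754  2:52  3:35  4:882  5:909  6:314  7:807
  8:841  9:58  10:4  11:283  12:208  13:140  14:795  15:903
  16:345  17:495  18:631  19:232  20:16  21:221  22:832  23:560
  24:447  25:879  26:469  27:158  28:702  29:17  30:64
Giant step factor: 754^(-31) ≡ 776 (mod 911).
Scan 151·776^i mod 911 for i = 0, 1, …:
  i=0: 151   i=1: 568   i=2: 755   i=3: 107
  i=4: 131   i=5: 535   i=6: 655   i=7: 853
  i=8: 542   i=9: 621     …   i=20: 94
  i=21: 64
Match at i=21, j=30: x = 21·31 + 30 = 681.

681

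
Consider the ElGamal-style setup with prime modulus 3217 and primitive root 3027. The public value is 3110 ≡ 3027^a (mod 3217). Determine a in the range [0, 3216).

1353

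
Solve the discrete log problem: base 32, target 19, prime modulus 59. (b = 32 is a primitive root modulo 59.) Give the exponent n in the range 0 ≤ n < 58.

Baby-step giant-step with m = ceil(sqrt(58)) = 8.
Baby table (32^j mod 59 for j=0..7):
  0:1  1:32  2:21  3:23  4:28  5:11  6:57  7:54
Giant step factor: 32^(-8) ≡ 7 (mod 59).
Scan 19·7^i mod 59 for i = 0, 1, …:
  i=0: 19   i=1: 15   i=2: 46   i=3: 27
  i=4: 12   i=5: 25   i=6: 57
Match at i=6, j=6: n = 6·8 + 6 = 54.

54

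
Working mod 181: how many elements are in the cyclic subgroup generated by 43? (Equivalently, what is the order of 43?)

The order of 43 must divide p − 1 = 180 = 2^2 · 3^2 · 5.
Divisors: 1, 2, 3, 4, 5, 6, 9, 10, 12, 15, 18, 20, 30, 36, 45, 60, 90, 180.
Check each in increasing order: 43^1 ≡ 43;  43^2 ≡ 39;  43^3 ≡ 48;  43^4 ≡ 73;  43^5 ≡ 62;  43^6 ≡ 132;  43^9 ≡ 1.
Smallest exponent giving 1 is 9.

9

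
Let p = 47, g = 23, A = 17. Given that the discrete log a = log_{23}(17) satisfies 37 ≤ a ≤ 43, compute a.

Compute 23^37 mod 47 = 5, then multiply by 23 repeatedly:
  23^37=5  23^38=21  23^39=13  23^40=17
Found 17 at exponent 40.

40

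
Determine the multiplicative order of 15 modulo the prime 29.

The order of 15 must divide p − 1 = 28 = 2^2 · 7.
Divisors: 1, 2, 4, 7, 14, 28.
Check each in increasing order: 15^1 ≡ 15;  15^2 ≡ 22;  15^4 ≡ 20;  15^7 ≡ 17;  15^14 ≡ 28;  15^28 ≡ 1.
Smallest exponent giving 1 is 28.

28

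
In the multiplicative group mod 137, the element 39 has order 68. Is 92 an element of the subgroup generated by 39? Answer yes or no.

no

92 ∈ ⟨39⟩ iff 92^68 ≡ 1 (mod 137), since |⟨39⟩| = 68.
92^68 mod 137 = 136.
Since 136 ≠ 1, 92 does not lie in the subgroup.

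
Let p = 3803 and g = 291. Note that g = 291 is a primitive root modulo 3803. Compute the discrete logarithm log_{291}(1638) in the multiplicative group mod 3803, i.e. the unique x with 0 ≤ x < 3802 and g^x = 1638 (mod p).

3449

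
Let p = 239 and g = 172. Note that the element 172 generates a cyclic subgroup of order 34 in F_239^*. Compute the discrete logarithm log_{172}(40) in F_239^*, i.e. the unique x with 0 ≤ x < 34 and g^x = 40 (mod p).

12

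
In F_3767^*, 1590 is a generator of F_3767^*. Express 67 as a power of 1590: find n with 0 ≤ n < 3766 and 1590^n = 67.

3305

Baby-step giant-step with m = ceil(sqrt(3766)) = 62.
Baby table (1590^j mod 3767 for j=0..61):
  0:1  1:1590  2:443  3:3708  4:365  5:232  6:3481  7:1067
  8:1380  9:1806  10:1086  11:1454  12:2689  13:3732  14:855  15:3330
  16:2065  17:2293  18:3181  19:2476  20:325  21:671  22:829  23:3427
  24:1848  25:60  26:1225  27:211  28:227  29:3065  30:2619  31:1675
  32:3748  33:3693  34:2884  35:1121  36:599  37:3126  38:1667  39:2329
  40:149  41:3356  42:1968  43:2510  44:1647  45:665  46:2590  47:769
  48:2202  49:1637  50:3600  51:1927  52:1359  53:2319  54:3084  55:2693
  56:2558  57:2627  58:3094  59:3525  60:3221  61:2037
Giant step factor: 1590^(-62) ≡ 2923 (mod 3767).
Scan 67·2923^i mod 3767 for i = 0, 1, …:
  i=0: 67   i=1: 3724   i=2: 2389   i=3: 2796
  i=4: 2085   i=5: 3216   i=6: 1703   i=7: 1662
  i=8: 2363   i=9: 2138     …   i=52: 2800
  i=53: 2476
Match at i=53, j=19: n = 53·62 + 19 = 3305.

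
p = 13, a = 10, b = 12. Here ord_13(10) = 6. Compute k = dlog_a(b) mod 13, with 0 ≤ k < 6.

3

Successive powers of 10 modulo 13:
  10^0=1  10^1=10  10^2=9  10^3=12
So 10^3 ≡ 12 (mod 13), giving k = 3.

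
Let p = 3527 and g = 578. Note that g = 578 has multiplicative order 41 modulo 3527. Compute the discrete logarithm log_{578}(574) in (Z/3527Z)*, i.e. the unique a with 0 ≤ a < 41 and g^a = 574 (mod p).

Baby-step giant-step with m = ceil(sqrt(41)) = 7.
Baby table (578^j mod 3527 for j=0..6):
  0:1  1:578  2:2546  3:829  4:3017  5:1488  6:3003
Giant step factor: 578^(-7) ≡ 290 (mod 3527).
Scan 574·290^i mod 3527 for i = 0, 1, …:
  i=0: 574   i=1: 691   i=2: 2878   i=3: 2248
  i=4: 2952   i=5: 2546
Match at i=5, j=2: a = 5·7 + 2 = 37.

37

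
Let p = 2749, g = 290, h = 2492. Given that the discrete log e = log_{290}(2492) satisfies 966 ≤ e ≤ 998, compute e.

Compute 290^966 mod 2749 = 2113, then multiply by 290 repeatedly:
  290^966=2113  290^967=2492
Found 2492 at exponent 967.

967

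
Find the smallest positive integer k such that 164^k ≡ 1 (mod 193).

64

The order of 164 must divide p − 1 = 192 = 2^6 · 3.
Divisors: 1, 2, 3, 4, 6, 8, 12, 16, 24, 32, 48, 64, 96, 192.
Check each in increasing order: 164^1 ≡ 164;  164^2 ≡ 69;  164^3 ≡ 122;  164^4 ≡ 129;  164^6 ≡ 23;  164^8 ≡ 43;  164^12 ≡ 143;  164^16 ≡ 112;  164^24 ≡ 184;  164^32 ≡ 192;  164^48 ≡ 81;  164^64 ≡ 1.
Smallest exponent giving 1 is 64.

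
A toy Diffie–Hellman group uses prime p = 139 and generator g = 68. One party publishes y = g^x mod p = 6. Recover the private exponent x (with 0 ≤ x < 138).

108

Baby-step giant-step with m = ceil(sqrt(138)) = 12.
Baby table (68^j mod 139 for j=0..11):
  0:1  1:68  2:37  3:14  4:118  5:101  6:57  7:123
  8:24  9:103  10:54  11:58
Giant step factor: 68^(-12) ≡ 131 (mod 139).
Scan 6·131^i mod 139 for i = 0, 1, …:
  i=0: 6   i=1: 91   i=2: 106   i=3: 125
  i=4: 112   i=5: 77   i=6: 79   i=7: 63
  i=8: 52   i=9: 1
Match at i=9, j=0: x = 9·12 + 0 = 108.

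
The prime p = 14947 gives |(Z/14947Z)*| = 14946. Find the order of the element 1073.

14946

The order of 1073 must divide p − 1 = 14946 = 2 · 3 · 47 · 53.
Divisors: 1, 2, 3, 6, 47, 53, 94, 106, 141, 159, 282, 318, 2491, 4982, 7473, 14946.
Check each in increasing order: 1073^1 ≡ 1073;  1073^2 ≡ 410;  1073^3 ≡ 6467;  1073^6 ≡ 383;  1073^47 ≡ 11491;  1073^53 ≡ 6635;  1073^94 ≡ 1283;  1073^106 ≡ 4310;  1073^141 ≡ 5211;  1073^159 ≡ 3239;  1073^282 ≡ 10769;  1073^318 ≡ 13274;  1073^2491 ≡ 764;  1073^4982 ≡ 763;  1073^7473 ≡ 14946;  1073^14946 ≡ 1.
Smallest exponent giving 1 is 14946.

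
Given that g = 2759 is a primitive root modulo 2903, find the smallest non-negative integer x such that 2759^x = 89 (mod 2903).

134

Baby-step giant-step with m = ceil(sqrt(2902)) = 54.
Baby table (2759^j mod 2903 for j=0..53):
  0:1  1:2759  2:415  3:1203  4:948  5:2832  6:1515  7:2468
  8:1677  9:2364  10:2138  11:2749  12:1855  13:2859  14:530  15:2061
  16:2225  17:1833  18:221  19:109  20:1722  21:1690  22:492  23:1727
  24:970  25:2567  26:1936  27:2807  28:2212  29:802  30:632  31:1888
  32:1010  33:2613  34:1118  35:1576  36:2393  37:865  38:269  39:1906
  40:1321  41:1374  42:2451  43:1222  44:1115  45:2008  46:1148  47:159
  48:328  49:2119  50:2582  51:2679  52:323  53:2839
Giant step factor: 2759^(-54) ≡ 2548 (mod 2903).
Scan 89·2548^i mod 2903 for i = 0, 1, …:
  i=0: 89   i=1: 338   i=2: 1936
Match at i=2, j=26: x = 2·54 + 26 = 134.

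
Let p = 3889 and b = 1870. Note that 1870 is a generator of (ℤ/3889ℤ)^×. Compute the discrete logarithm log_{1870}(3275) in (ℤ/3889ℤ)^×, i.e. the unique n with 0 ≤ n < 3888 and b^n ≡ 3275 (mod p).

Baby-step giant-step with m = ceil(sqrt(3888)) = 63.
Baby table (1870^j mod 3889 for j=0..62):
  0:1  1:1870  2:689  3:1171  4:263  5:1796  6:2313  7:742
  8:3056  9:1779  10:1635  11:696  12:2594  13:1197  14:2215  15:265
  16:1647  17:3691  18:3084  19:3582  20:1482  21:2372  22:2180  23:928
  24:866  25:1596  26:1657  27:2946  28:2196  29:3625  30:223  31:887
  32:1976  33:570  34:314  35:3830  36:2451  37:2128  38:913  39:39
  40:2928  41:3537  42:2890  43:2479  44:42  45:760  46:1715  47:2514
  48:3268  49:1541  50:3810  51:52  52:15  53:827  54:2557  55:2009
  56:56  57:3606  58:3583  59:3352  60:3061  61:3351  62:1191
Giant step factor: 1870^(-63) ≡ 2038 (mod 3889).
Scan 3275·2038^i mod 3889 for i = 0, 1, …:
  i=0: 3275   i=1: 926   i=2: 1023   i=3: 370
  i=4: 3483   i=5: 929   i=6: 3248   i=7: 346
  i=8: 1239   i=9: 1121     …   i=50: 86
  i=51: 263
Match at i=51, j=4: n = 51·63 + 4 = 3217.

3217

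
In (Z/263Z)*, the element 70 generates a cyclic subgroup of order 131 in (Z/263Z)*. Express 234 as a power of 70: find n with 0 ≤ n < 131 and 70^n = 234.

44

Baby-step giant-step with m = ceil(sqrt(131)) = 12.
Baby table (70^j mod 263 for j=0..11):
  0:1  1:70  2:166  3:48  4:204  5:78  6:200  7:61
  8:62  9:132  10:35  11:83
Giant step factor: 70^(-12) ≡ 11 (mod 263).
Scan 234·11^i mod 263 for i = 0, 1, …:
  i=0: 234   i=1: 207   i=2: 173   i=3: 62
Match at i=3, j=8: n = 3·12 + 8 = 44.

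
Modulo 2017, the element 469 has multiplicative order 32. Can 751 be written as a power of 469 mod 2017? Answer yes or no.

no

751 ∈ ⟨469⟩ iff 751^32 ≡ 1 (mod 2017), since |⟨469⟩| = 32.
751^32 mod 2017 = 1335.
Since 1335 ≠ 1, 751 does not lie in the subgroup.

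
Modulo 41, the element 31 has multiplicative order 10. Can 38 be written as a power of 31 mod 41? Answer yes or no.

no

⟨31⟩ has order 10; its elements mod 41 are {1, 4, 10, 16, 18, 23, 25, 31, 37, 40}.
38 is not in this set.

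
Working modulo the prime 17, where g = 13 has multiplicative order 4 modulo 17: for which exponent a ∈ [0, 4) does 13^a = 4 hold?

Successive powers of 13 modulo 17:
  13^0=1  13^1=13  13^2=16  13^3=4
So 13^3 ≡ 4 (mod 17), giving a = 3.

3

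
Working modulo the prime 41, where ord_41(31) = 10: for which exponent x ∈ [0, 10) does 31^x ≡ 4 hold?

Successive powers of 31 modulo 41:
  31^0=1  31^1=31  31^2=18  31^3=25  31^4=37  31^5=40
  31^6=10  31^7=23  31^8=16  31^9=4
So 31^9 ≡ 4 (mod 41), giving x = 9.

9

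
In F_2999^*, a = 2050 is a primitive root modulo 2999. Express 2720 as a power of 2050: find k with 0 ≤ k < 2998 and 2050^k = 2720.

879

Baby-step giant-step with m = ceil(sqrt(2998)) = 55.
Baby table (2050^j mod 2999 for j=0..54):
  0:1  1:2050  2:901  3:2665  4:2071  5:1965  6:593  7:1055
  8:471  9:2871  10:1512  11:1633  12:766  13:1823  14:396  15:2070
  16:2914  17:2691  18:1389  19:1399  20:906  21:919  22:578  23:295
  24:1951  25:1883  26:437  27:2148  28:868  29:993  30:2328  31:991
  32:1227  33:2188  34:1895  35:1045  36:964  37:2858  38:1853  39:1916
  40:2109  41:1891  42:1842  43:359  44:1195  45:2566  46:54  47:2736
  48:670  49:2957  50:871  51:1145  52:2032  53:2988  54:1442
Giant step factor: 2050^(-55) ≡ 1447 (mod 2999).
Scan 2720·1447^i mod 2999 for i = 0, 1, …:
  i=0: 2720   i=1: 1152   i=2: 2499   i=3: 2258
  i=4: 1415   i=5: 2187   i=6: 644   i=7: 2178
  i=8: 2616   i=9: 614     …   i=14: 1572
  i=15: 1442
Match at i=15, j=54: k = 15·55 + 54 = 879.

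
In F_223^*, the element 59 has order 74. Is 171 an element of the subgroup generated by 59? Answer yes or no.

171 ∈ ⟨59⟩ iff 171^74 ≡ 1 (mod 223), since |⟨59⟩| = 74.
171^74 mod 223 = 1.
Since 1 = 1, 171 lies in the subgroup.

yes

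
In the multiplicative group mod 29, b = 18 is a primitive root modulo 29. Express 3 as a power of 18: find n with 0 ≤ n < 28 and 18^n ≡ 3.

3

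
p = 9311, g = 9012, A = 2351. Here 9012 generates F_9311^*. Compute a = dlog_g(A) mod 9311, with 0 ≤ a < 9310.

Baby-step giant-step with m = ceil(sqrt(9310)) = 97.
Baby table (9012^j mod 9311 for j=0..96):
  0:1  1:9012  2:5602  3:982  4:4334  5:7674  6:5291  7:861
  8:3269  9:224  10:7512  11:7174  12:5815  13:2472  14:5752  15:2687
  16:6644  17:5998  18:3621  19:6708  20:5484  21:8331  22:4379  23:3530
  24:5984  25:7807  26:2768  27:1047  28:3521  29:8675  30:3944  31:3241
  32:8596  33:8943  34:7611  35:5506  36:1753  37:6580  38:6512  39:8222
  40:9037  41:7438  42:1367  43:951  44:4292  45:1610  46:2782  47:6172
  48:7461  49:3801  50:8754  51:8256  52:8182  53:2375  54:6822  55:8642
  56:4500  57:4595  58:4123  59:5586  60:5766  61:7812  62:1273  63:1124
  64:8431  65:2412  66:5070  67:1763  68:3590  69:6666  70:8731  71:5822
  72:379  73:7722  74:250  75:9049  76:3850  77:3414  78:3424  79:434
  80:588  81:1097  82:7193  83:134  84:6489  85:5788  86:1234  87:3474
  88:4106  89:1358  90:3642  91:429  92:2083  93:1020  94:2283  95:6397
  96:5363
Giant step factor: 9012^(-97) ≡ 1416 (mod 9311).
Scan 2351·1416^i mod 9311 for i = 0, 1, …:
  i=0: 2351   i=1: 4989   i=2: 6686   i=3: 7400
  i=4: 3525   i=5: 704   i=6: 587   i=7: 2513
  i=8: 1606   i=9: 2212     …   i=39: 5751
  i=40: 5602
Match at i=40, j=2: a = 40·97 + 2 = 3882.

3882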